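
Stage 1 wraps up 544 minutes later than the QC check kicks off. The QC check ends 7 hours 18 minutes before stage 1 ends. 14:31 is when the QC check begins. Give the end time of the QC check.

Stage 1 ends at 14:31 + 544 min = 23:35.
The QC check ends at 23:35 − 438 min = 16:17.

16:17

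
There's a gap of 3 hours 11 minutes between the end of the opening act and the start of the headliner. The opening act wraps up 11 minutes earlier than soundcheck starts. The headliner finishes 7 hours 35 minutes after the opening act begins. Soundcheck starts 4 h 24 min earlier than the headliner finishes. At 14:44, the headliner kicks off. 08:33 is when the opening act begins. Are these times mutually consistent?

The headliner ends at 08:33 + 455 min = 16:08.
Soundcheck starts at 16:08 − 264 min = 11:44.
The opening act ends at 11:44 − 11 min = 11:33.
The headliner starts at 11:33 + 191 min = 14:44.
That matches the stated 14:44, so the schedule is consistent.

Yes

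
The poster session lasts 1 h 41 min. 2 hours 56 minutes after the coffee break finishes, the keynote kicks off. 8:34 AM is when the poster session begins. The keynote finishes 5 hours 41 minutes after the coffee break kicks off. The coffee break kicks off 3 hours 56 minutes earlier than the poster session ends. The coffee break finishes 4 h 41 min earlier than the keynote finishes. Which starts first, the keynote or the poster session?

the poster session

The poster session ends at 8:34 AM + 101 min = 10:15 AM.
The coffee break starts at 10:15 AM − 236 min = 6:19 AM.
The keynote ends at 6:19 AM + 341 min = 12:00 PM.
The coffee break ends at 12:00 PM − 281 min = 7:19 AM.
The keynote starts at 7:19 AM + 176 min = 10:15 AM.
The keynote starts at 10:15 AM and the poster session starts at 8:34 AM, so the poster session is first.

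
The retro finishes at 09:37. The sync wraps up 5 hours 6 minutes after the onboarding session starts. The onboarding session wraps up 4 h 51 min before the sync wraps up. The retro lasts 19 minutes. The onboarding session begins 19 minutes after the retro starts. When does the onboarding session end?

09:52

The retro starts at 09:37 − 19 min = 09:18.
The onboarding session starts at 09:18 + 19 min = 09:37.
The sync ends at 09:37 + 306 min = 14:43.
The onboarding session ends at 14:43 − 291 min = 09:52.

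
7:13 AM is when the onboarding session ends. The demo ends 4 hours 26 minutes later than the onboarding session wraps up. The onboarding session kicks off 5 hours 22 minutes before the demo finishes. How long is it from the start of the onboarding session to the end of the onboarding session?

56 minutes

The demo ends at 7:13 AM + 266 min = 11:39 AM.
The onboarding session starts at 11:39 AM − 322 min = 6:17 AM.
From 6:17 AM to 7:13 AM is 56 minutes.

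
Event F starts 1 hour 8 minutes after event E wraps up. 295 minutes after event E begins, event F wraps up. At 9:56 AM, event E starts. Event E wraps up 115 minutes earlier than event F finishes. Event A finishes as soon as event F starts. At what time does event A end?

2:04 PM

Event F ends at 9:56 AM + 295 min = 2:51 PM.
Event E ends at 2:51 PM − 115 min = 12:56 PM.
Event F starts at 12:56 PM + 68 min = 2:04 PM.
So event A ends at 2:04 PM.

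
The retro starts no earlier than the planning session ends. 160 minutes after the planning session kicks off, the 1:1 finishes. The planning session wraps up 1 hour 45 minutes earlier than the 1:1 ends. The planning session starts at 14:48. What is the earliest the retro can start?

The 1:1 ends at 14:48 + 160 min = 17:28.
The planning session ends at 17:28 − 105 min = 15:43.
The retro is bounded by the planning session, so the earliest it can start is 15:43.

15:43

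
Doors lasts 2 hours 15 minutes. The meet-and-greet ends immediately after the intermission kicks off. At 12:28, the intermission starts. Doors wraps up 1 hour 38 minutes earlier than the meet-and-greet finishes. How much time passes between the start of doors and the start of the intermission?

3 hours 53 minutes

The meet-and-greet ends at 12:28.
Doors ends at 12:28 − 98 min = 10:50.
Doors starts at 10:50 − 135 min = 08:35.
From 08:35 to 12:28 is 3 hours 53 minutes.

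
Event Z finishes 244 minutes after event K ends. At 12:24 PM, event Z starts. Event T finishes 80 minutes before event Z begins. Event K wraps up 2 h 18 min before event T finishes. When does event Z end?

12:50 PM

Event T ends at 12:24 PM − 80 min = 11:04 AM.
Event K ends at 11:04 AM − 138 min = 8:46 AM.
Event Z ends at 8:46 AM + 244 min = 12:50 PM.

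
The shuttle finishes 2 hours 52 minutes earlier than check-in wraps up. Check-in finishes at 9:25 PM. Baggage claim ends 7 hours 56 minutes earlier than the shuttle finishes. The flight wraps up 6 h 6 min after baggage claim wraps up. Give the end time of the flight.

The shuttle ends at 9:25 PM − 172 min = 6:33 PM.
Baggage claim ends at 6:33 PM − 476 min = 10:37 AM.
The flight ends at 10:37 AM + 366 min = 4:43 PM.

4:43 PM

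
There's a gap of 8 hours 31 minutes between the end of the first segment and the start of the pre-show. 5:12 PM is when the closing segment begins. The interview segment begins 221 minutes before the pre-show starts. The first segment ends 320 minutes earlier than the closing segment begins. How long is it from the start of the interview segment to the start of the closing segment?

30 minutes

The first segment ends at 5:12 PM − 320 min = 11:52 AM.
The pre-show starts at 11:52 AM + 511 min = 8:23 PM.
The interview segment starts at 8:23 PM − 221 min = 4:42 PM.
From 4:42 PM to 5:12 PM is 30 minutes.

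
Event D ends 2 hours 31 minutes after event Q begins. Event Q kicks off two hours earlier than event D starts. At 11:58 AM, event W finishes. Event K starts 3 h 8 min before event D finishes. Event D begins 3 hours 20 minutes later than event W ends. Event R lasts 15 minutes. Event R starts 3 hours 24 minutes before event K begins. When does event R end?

Event D starts at 11:58 AM + 200 min = 3:18 PM.
Event Q starts at 3:18 PM − 120 min = 1:18 PM.
Event D ends at 1:18 PM + 151 min = 3:49 PM.
Event K starts at 3:49 PM − 188 min = 12:41 PM.
Event R starts at 12:41 PM − 204 min = 9:17 AM.
Event R ends at 9:17 AM + 15 min = 9:32 AM.

9:32 AM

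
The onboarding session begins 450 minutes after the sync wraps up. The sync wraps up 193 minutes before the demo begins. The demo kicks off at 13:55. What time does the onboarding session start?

The sync ends at 13:55 − 193 min = 10:42.
The onboarding session starts at 10:42 + 450 min = 18:12.

18:12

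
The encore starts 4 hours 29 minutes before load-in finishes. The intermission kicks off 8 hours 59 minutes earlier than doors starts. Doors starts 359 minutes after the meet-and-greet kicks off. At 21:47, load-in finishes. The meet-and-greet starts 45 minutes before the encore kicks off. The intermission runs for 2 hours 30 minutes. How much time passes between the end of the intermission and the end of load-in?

5 h 44 min

The encore starts at 21:47 − 269 min = 17:18.
The meet-and-greet starts at 17:18 − 45 min = 16:33.
Doors starts at 16:33 + 359 min = 22:32.
The intermission starts at 22:32 − 539 min = 13:33.
The intermission ends at 13:33 + 150 min = 16:03.
From 16:03 to 21:47 is 5 h 44 min.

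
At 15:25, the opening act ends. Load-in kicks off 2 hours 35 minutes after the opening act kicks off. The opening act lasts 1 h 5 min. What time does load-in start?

The opening act starts at 15:25 − 65 min = 14:20.
Load-in starts at 14:20 + 155 min = 16:55.

16:55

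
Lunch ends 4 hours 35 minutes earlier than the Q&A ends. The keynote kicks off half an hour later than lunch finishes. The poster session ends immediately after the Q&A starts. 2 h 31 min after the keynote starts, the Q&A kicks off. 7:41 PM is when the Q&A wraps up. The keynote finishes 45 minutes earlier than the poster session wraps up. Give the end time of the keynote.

5:22 PM

Lunch ends at 7:41 PM − 275 min = 3:06 PM.
The keynote starts at 3:06 PM + 30 min = 3:36 PM.
The Q&A starts at 3:36 PM + 151 min = 6:07 PM.
So the poster session ends at 6:07 PM.
The keynote ends at 6:07 PM − 45 min = 5:22 PM.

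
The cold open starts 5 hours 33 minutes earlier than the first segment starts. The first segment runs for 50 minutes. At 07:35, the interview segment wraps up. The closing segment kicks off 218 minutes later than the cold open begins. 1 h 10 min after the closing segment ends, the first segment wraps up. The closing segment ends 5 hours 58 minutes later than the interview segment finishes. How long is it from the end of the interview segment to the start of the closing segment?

The closing segment ends at 07:35 + 358 min = 13:33.
The first segment ends at 13:33 + 70 min = 14:43.
The first segment starts at 14:43 − 50 min = 13:53.
The cold open starts at 13:53 − 333 min = 08:20.
The closing segment starts at 08:20 + 218 min = 11:58.
From 07:35 to 11:58 is 263 minutes.

263 minutes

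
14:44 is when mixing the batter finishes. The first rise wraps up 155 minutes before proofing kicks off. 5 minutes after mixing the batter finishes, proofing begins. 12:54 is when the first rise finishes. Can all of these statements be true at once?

No

Proofing starts at 14:44 + 5 min = 14:49.
The first rise ends at 14:49 − 155 min = 12:14.
But the first rise is also said to end at 12:54 — a 40-minute conflict.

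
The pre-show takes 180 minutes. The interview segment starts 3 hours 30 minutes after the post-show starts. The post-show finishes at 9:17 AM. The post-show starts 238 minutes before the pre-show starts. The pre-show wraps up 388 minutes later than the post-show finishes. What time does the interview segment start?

12:17 PM

The pre-show ends at 9:17 AM + 388 min = 3:45 PM.
The pre-show starts at 3:45 PM − 180 min = 12:45 PM.
The post-show starts at 12:45 PM − 238 min = 8:47 AM.
The interview segment starts at 8:47 AM + 210 min = 12:17 PM.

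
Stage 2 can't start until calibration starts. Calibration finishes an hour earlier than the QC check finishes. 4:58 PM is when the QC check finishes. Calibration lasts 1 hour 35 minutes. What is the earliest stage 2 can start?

Calibration ends at 4:58 PM − 60 min = 3:58 PM.
Calibration starts at 3:58 PM − 95 min = 2:23 PM.
Stage 2 is bounded by calibration, so the earliest it can start is 2:23 PM.

2:23 PM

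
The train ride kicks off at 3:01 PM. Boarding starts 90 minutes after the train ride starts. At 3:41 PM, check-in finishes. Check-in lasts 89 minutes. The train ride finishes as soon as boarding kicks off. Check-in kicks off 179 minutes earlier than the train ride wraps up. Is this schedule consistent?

No

Boarding starts at 3:01 PM + 90 min = 4:31 PM.
So the train ride ends at 4:31 PM.
Check-in starts at 4:31 PM − 179 min = 1:32 PM.
Check-in ends at 1:32 PM + 89 min = 3:01 PM.
But check-in is also said to end at 3:41 PM — a 40-minute conflict.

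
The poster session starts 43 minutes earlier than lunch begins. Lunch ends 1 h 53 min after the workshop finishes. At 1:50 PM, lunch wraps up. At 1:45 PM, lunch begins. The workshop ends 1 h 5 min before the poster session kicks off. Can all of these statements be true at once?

The poster session starts at 1:45 PM − 43 min = 1:02 PM.
The workshop ends at 1:02 PM − 65 min = 11:57 AM.
Lunch ends at 11:57 AM + 113 min = 1:50 PM.
That matches the stated 1:50 PM, so the schedule is consistent.

Yes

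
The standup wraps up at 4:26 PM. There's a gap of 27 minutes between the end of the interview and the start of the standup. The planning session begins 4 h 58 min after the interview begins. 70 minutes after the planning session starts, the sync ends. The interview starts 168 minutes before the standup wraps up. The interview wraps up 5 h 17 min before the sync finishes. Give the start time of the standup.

The interview starts at 4:26 PM − 168 min = 1:38 PM.
The planning session starts at 1:38 PM + 298 min = 6:36 PM.
The sync ends at 6:36 PM + 70 min = 7:46 PM.
The interview ends at 7:46 PM − 317 min = 2:29 PM.
The standup starts at 2:29 PM + 27 min = 2:56 PM.

2:56 PM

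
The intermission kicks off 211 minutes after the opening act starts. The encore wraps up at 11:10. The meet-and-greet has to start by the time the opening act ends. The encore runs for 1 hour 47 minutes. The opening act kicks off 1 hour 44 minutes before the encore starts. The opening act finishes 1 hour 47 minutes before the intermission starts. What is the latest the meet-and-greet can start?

The encore starts at 11:10 − 107 min = 09:23.
The opening act starts at 09:23 − 104 min = 07:39.
The intermission starts at 07:39 + 211 min = 11:10.
The opening act ends at 11:10 − 107 min = 09:23.
The meet-and-greet is bounded by the opening act, so the latest it can start is 09:23.

09:23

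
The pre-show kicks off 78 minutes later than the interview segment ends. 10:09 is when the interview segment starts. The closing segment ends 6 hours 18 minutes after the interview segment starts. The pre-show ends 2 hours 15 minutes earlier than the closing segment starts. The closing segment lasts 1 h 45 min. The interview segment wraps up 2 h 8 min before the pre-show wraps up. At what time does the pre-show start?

11:37

The closing segment ends at 10:09 + 378 min = 16:27.
The closing segment starts at 16:27 − 105 min = 14:42.
The pre-show ends at 14:42 − 135 min = 12:27.
The interview segment ends at 12:27 − 128 min = 10:19.
The pre-show starts at 10:19 + 78 min = 11:37.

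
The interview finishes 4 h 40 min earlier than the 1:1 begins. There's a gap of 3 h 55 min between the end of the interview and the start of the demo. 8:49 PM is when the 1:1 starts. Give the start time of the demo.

The interview ends at 8:49 PM − 280 min = 4:09 PM.
The demo starts at 4:09 PM + 235 min = 8:04 PM.

8:04 PM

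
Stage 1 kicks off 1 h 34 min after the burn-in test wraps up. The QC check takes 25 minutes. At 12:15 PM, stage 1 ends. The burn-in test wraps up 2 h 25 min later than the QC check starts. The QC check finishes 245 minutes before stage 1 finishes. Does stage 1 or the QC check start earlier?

The QC check ends at 12:15 PM − 245 min = 8:10 AM.
The QC check starts at 8:10 AM − 25 min = 7:45 AM.
The burn-in test ends at 7:45 AM + 145 min = 10:10 AM.
Stage 1 starts at 10:10 AM + 94 min = 11:44 AM.
Stage 1 starts at 11:44 AM and the QC check starts at 7:45 AM, so the QC check is first.

the QC check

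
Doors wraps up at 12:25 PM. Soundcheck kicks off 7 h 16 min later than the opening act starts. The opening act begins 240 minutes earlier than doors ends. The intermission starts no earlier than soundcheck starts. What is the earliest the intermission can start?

3:41 PM

The opening act starts at 12:25 PM − 240 min = 8:25 AM.
Soundcheck starts at 8:25 AM + 436 min = 3:41 PM.
The intermission is bounded by soundcheck, so the earliest it can start is 3:41 PM.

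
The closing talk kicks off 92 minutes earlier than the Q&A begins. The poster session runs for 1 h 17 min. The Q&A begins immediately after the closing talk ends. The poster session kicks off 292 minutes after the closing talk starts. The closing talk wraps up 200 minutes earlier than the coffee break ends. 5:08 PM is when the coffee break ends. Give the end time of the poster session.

The closing talk ends at 5:08 PM − 200 min = 1:48 PM.
So the Q&A starts at 1:48 PM.
The closing talk starts at 1:48 PM − 92 min = 12:16 PM.
The poster session starts at 12:16 PM + 292 min = 5:08 PM.
The poster session ends at 5:08 PM + 77 min = 6:25 PM.

6:25 PM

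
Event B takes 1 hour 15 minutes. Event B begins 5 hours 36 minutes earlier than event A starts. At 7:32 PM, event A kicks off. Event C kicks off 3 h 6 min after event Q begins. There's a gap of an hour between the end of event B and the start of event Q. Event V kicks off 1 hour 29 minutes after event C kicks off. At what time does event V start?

Event B starts at 7:32 PM − 336 min = 1:56 PM.
Event B ends at 1:56 PM + 75 min = 3:11 PM.
Event Q starts at 3:11 PM + 60 min = 4:11 PM.
Event C starts at 4:11 PM + 186 min = 7:17 PM.
Event V starts at 7:17 PM + 89 min = 8:46 PM.

8:46 PM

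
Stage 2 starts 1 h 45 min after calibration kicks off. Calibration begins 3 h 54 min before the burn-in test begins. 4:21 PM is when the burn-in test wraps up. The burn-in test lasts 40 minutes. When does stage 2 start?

1:32 PM

The burn-in test starts at 4:21 PM − 40 min = 3:41 PM.
Calibration starts at 3:41 PM − 234 min = 11:47 AM.
Stage 2 starts at 11:47 AM + 105 min = 1:32 PM.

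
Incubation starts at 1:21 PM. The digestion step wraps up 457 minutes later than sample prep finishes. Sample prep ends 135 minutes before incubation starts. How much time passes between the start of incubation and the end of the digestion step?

Sample prep ends at 1:21 PM − 135 min = 11:06 AM.
The digestion step ends at 11:06 AM + 457 min = 6:43 PM.
From 1:21 PM to 6:43 PM is 5 h 22 min.

5 h 22 min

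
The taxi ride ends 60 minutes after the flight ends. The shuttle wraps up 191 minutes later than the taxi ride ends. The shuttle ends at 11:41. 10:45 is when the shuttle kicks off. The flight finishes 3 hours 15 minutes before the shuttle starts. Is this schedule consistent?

Yes

The flight ends at 10:45 − 195 min = 07:30.
The taxi ride ends at 07:30 + 60 min = 08:30.
The shuttle ends at 08:30 + 191 min = 11:41.
That matches the stated 11:41, so the schedule is consistent.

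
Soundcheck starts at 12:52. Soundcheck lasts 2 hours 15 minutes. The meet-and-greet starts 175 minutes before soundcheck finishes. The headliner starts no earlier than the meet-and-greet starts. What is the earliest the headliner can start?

12:12

Soundcheck ends at 12:52 + 135 min = 15:07.
The meet-and-greet starts at 15:07 − 175 min = 12:12.
The headliner is bounded by the meet-and-greet, so the earliest it can start is 12:12.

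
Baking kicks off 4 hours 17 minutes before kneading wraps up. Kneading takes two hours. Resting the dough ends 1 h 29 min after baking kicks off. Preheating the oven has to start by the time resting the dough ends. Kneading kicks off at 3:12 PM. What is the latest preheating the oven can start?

Kneading ends at 3:12 PM + 120 min = 5:12 PM.
Baking starts at 5:12 PM − 257 min = 12:55 PM.
Resting the dough ends at 12:55 PM + 89 min = 2:24 PM.
Preheating the oven is bounded by resting the dough, so the latest it can start is 2:24 PM.

2:24 PM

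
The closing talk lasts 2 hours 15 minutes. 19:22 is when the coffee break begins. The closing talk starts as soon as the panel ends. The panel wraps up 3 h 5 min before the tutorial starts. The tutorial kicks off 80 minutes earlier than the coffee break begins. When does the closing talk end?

The tutorial starts at 19:22 − 80 min = 18:02.
The panel ends at 18:02 − 185 min = 14:57.
So the closing talk starts at 14:57.
The closing talk ends at 14:57 + 135 min = 17:12.

17:12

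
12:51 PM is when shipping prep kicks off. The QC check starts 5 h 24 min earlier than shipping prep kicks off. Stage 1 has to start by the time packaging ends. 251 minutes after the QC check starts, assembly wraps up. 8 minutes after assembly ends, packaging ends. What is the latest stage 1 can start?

11:46 AM

The QC check starts at 12:51 PM − 324 min = 7:27 AM.
Assembly ends at 7:27 AM + 251 min = 11:38 AM.
Packaging ends at 11:38 AM + 8 min = 11:46 AM.
Stage 1 is bounded by packaging, so the latest it can start is 11:46 AM.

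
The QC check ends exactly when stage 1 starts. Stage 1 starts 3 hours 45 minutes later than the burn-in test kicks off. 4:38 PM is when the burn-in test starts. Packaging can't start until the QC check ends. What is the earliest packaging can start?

8:23 PM

Stage 1 starts at 4:38 PM + 225 min = 8:23 PM.
So the QC check ends at 8:23 PM.
Packaging is bounded by the QC check, so the earliest it can start is 8:23 PM.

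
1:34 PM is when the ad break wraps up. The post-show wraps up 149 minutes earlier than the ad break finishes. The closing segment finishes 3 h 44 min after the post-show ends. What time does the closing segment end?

2:49 PM

The post-show ends at 1:34 PM − 149 min = 11:05 AM.
The closing segment ends at 11:05 AM + 224 min = 2:49 PM.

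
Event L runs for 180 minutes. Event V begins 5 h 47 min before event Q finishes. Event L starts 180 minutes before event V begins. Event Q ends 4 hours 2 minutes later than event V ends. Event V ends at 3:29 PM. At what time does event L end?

Event Q ends at 3:29 PM + 242 min = 7:31 PM.
Event V starts at 7:31 PM − 347 min = 1:44 PM.
Event L starts at 1:44 PM − 180 min = 10:44 AM.
Event L ends at 10:44 AM + 180 min = 1:44 PM.

1:44 PM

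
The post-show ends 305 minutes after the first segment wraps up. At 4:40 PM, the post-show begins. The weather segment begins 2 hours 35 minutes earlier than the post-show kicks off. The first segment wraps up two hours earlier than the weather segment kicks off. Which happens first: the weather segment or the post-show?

The weather segment starts at 4:40 PM − 155 min = 2:05 PM.
The weather segment starts at 2:05 PM and the post-show starts at 4:40 PM, so the weather segment is first.

the weather segment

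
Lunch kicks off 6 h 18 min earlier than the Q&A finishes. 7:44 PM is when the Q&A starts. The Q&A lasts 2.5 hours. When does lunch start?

The Q&A ends at 7:44 PM + 150 min = 10:14 PM.
Lunch starts at 10:14 PM − 378 min = 3:56 PM.

3:56 PM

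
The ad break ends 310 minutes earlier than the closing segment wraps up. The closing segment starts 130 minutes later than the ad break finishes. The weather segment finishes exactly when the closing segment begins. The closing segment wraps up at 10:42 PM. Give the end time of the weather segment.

7:42 PM

The ad break ends at 10:42 PM − 310 min = 5:32 PM.
The closing segment starts at 5:32 PM + 130 min = 7:42 PM.
So the weather segment ends at 7:42 PM.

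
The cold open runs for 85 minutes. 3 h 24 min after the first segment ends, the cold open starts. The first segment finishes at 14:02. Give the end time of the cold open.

The cold open starts at 14:02 + 204 min = 17:26.
The cold open ends at 17:26 + 85 min = 18:51.

18:51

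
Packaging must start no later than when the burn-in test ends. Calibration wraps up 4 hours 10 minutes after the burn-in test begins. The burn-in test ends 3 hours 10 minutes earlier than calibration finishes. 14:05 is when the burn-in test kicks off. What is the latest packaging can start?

15:05

Calibration ends at 14:05 + 250 min = 18:15.
The burn-in test ends at 18:15 − 190 min = 15:05.
Packaging is bounded by the burn-in test, so the latest it can start is 15:05.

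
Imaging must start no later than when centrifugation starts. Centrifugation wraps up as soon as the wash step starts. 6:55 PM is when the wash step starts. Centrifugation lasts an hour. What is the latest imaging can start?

5:55 PM

Centrifugation ends at 6:55 PM.
Centrifugation starts at 6:55 PM − 60 min = 5:55 PM.
Imaging is bounded by centrifugation, so the latest it can start is 5:55 PM.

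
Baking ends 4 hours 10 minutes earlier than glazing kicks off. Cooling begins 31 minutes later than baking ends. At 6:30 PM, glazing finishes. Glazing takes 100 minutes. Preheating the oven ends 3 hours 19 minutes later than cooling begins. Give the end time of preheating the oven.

4:30 PM

Glazing starts at 6:30 PM − 100 min = 4:50 PM.
Baking ends at 4:50 PM − 250 min = 12:40 PM.
Cooling starts at 12:40 PM + 31 min = 1:11 PM.
Preheating the oven ends at 1:11 PM + 199 min = 4:30 PM.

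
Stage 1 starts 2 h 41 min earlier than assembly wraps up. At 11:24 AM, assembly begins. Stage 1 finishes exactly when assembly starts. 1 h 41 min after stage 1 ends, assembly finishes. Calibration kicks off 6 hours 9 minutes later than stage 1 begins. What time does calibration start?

Stage 1 ends at 11:24 AM.
Assembly ends at 11:24 AM + 101 min = 1:05 PM.
Stage 1 starts at 1:05 PM − 161 min = 10:24 AM.
Calibration starts at 10:24 AM + 369 min = 4:33 PM.

4:33 PM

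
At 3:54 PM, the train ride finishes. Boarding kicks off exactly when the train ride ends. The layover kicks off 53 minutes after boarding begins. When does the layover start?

Boarding starts at 3:54 PM.
The layover starts at 3:54 PM + 53 min = 4:47 PM.

4:47 PM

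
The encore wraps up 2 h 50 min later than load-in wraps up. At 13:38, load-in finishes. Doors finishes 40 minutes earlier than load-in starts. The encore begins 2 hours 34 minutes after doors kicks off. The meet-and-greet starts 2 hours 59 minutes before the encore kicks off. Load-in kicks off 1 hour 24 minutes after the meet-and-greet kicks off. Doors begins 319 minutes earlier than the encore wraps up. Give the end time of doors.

11:28

The encore ends at 13:38 + 170 min = 16:28.
Doors starts at 16:28 − 319 min = 11:09.
The encore starts at 11:09 + 154 min = 13:43.
The meet-and-greet starts at 13:43 − 179 min = 10:44.
Load-in starts at 10:44 + 84 min = 12:08.
Doors ends at 12:08 − 40 min = 11:28.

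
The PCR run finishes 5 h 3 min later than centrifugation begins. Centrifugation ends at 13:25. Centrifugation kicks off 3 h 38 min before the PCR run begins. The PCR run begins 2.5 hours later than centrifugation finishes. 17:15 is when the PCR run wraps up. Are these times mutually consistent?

The PCR run starts at 13:25 + 150 min = 15:55.
Centrifugation starts at 15:55 − 218 min = 12:17.
The PCR run ends at 12:17 + 303 min = 17:20.
But the PCR run is also said to end at 17:15 — a 5-minute conflict.

No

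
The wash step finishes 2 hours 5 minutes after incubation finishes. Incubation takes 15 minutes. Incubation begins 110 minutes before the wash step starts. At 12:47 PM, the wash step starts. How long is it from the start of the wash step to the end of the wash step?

Incubation starts at 12:47 PM − 110 min = 10:57 AM.
Incubation ends at 10:57 AM + 15 min = 11:12 AM.
The wash step ends at 11:12 AM + 125 min = 1:17 PM.
From 12:47 PM to 1:17 PM is half an hour.

half an hour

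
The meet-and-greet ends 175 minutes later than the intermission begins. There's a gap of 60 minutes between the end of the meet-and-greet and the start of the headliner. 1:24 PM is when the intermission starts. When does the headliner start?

The meet-and-greet ends at 1:24 PM + 175 min = 4:19 PM.
The headliner starts at 4:19 PM + 60 min = 5:19 PM.

5:19 PM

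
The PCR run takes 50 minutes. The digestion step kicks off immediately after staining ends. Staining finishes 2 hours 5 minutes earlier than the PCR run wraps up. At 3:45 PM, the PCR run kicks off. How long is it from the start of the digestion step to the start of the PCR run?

The PCR run ends at 3:45 PM + 50 min = 4:35 PM.
Staining ends at 4:35 PM − 125 min = 2:30 PM.
So the digestion step starts at 2:30 PM.
From 2:30 PM to 3:45 PM is 1 h 15 min.

1 h 15 min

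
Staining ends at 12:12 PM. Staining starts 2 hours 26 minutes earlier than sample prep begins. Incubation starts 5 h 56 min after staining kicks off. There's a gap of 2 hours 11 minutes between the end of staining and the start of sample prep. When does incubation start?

Sample prep starts at 12:12 PM + 131 min = 2:23 PM.
Staining starts at 2:23 PM − 146 min = 11:57 AM.
Incubation starts at 11:57 AM + 356 min = 5:53 PM.

5:53 PM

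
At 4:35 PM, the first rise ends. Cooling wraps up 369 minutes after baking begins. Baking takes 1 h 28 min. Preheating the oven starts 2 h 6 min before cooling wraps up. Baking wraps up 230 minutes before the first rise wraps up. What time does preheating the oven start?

3:20 PM

Baking ends at 4:35 PM − 230 min = 12:45 PM.
Baking starts at 12:45 PM − 88 min = 11:17 AM.
Cooling ends at 11:17 AM + 369 min = 5:26 PM.
Preheating the oven starts at 5:26 PM − 126 min = 3:20 PM.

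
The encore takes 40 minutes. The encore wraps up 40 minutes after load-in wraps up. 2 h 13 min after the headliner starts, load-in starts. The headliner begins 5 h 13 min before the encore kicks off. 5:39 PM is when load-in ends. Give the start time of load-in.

2:39 PM

The encore ends at 5:39 PM + 40 min = 6:19 PM.
The encore starts at 6:19 PM − 40 min = 5:39 PM.
The headliner starts at 5:39 PM − 313 min = 12:26 PM.
Load-in starts at 12:26 PM + 133 min = 2:39 PM.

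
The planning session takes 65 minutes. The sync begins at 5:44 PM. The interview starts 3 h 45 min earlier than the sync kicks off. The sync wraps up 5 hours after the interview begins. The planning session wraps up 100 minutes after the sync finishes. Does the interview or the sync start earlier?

The interview starts at 5:44 PM − 225 min = 1:59 PM.
The interview starts at 1:59 PM and the sync starts at 5:44 PM, so the interview is first.

the interview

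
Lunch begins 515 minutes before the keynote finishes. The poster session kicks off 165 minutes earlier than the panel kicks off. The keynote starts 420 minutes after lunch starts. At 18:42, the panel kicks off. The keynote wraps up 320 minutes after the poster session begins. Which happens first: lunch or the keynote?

lunch

The poster session starts at 18:42 − 165 min = 15:57.
The keynote ends at 15:57 + 320 min = 21:17.
Lunch starts at 21:17 − 515 min = 12:42.
The keynote starts at 12:42 + 420 min = 19:42.
Lunch starts at 12:42 and the keynote starts at 19:42, so lunch is first.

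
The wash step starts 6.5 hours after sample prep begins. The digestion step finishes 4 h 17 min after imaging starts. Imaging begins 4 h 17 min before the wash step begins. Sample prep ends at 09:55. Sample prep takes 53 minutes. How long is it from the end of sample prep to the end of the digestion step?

337 minutes

Sample prep starts at 09:55 − 53 min = 09:02.
The wash step starts at 09:02 + 390 min = 15:32.
Imaging starts at 15:32 − 257 min = 11:15.
The digestion step ends at 11:15 + 257 min = 15:32.
From 09:55 to 15:32 is 337 minutes.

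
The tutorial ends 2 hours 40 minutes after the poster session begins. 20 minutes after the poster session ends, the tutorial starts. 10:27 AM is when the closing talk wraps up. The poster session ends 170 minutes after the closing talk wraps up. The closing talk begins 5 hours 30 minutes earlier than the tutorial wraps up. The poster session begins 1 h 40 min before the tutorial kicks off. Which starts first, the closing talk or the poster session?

The poster session ends at 10:27 AM + 170 min = 1:17 PM.
The tutorial starts at 1:17 PM + 20 min = 1:37 PM.
The poster session starts at 1:37 PM − 100 min = 11:57 AM.
The tutorial ends at 11:57 AM + 160 min = 2:37 PM.
The closing talk starts at 2:37 PM − 330 min = 9:07 AM.
The closing talk starts at 9:07 AM and the poster session starts at 11:57 AM, so the closing talk is first.

the closing talk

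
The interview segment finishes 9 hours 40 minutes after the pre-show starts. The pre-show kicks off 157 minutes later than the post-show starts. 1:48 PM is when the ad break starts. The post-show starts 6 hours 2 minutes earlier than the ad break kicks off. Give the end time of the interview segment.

The post-show starts at 1:48 PM − 362 min = 7:46 AM.
The pre-show starts at 7:46 AM + 157 min = 10:23 AM.
The interview segment ends at 10:23 AM + 580 min = 8:03 PM.

8:03 PM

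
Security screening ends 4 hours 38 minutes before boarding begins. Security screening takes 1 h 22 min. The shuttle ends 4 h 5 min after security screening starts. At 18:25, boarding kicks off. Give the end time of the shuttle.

16:30

Security screening ends at 18:25 − 278 min = 13:47.
Security screening starts at 13:47 − 82 min = 12:25.
The shuttle ends at 12:25 + 245 min = 16:30.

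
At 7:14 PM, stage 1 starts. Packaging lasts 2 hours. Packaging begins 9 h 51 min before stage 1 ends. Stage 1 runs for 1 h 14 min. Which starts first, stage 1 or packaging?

Stage 1 ends at 7:14 PM + 74 min = 8:28 PM.
Packaging starts at 8:28 PM − 591 min = 10:37 AM.
Stage 1 starts at 7:14 PM and packaging starts at 10:37 AM, so packaging is first.

packaging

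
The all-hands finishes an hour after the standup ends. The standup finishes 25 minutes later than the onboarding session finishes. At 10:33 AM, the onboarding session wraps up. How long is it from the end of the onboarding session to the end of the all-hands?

1 h 25 min

The standup ends at 10:33 AM + 25 min = 10:58 AM.
The all-hands ends at 10:58 AM + 60 min = 11:58 AM.
From 10:33 AM to 11:58 AM is 1 h 25 min.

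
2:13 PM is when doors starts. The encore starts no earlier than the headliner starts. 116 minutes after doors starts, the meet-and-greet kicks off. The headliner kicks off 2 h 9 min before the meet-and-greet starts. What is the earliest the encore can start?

2:00 PM

The meet-and-greet starts at 2:13 PM + 116 min = 4:09 PM.
The headliner starts at 4:09 PM − 129 min = 2:00 PM.
The encore is bounded by the headliner, so the earliest it can start is 2:00 PM.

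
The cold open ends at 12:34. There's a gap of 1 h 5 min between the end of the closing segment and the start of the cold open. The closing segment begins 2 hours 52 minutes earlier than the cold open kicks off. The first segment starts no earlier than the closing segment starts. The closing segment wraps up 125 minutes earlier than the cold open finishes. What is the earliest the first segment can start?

08:42

The closing segment ends at 12:34 − 125 min = 10:29.
The cold open starts at 10:29 + 65 min = 11:34.
The closing segment starts at 11:34 − 172 min = 08:42.
The first segment is bounded by the closing segment, so the earliest it can start is 08:42.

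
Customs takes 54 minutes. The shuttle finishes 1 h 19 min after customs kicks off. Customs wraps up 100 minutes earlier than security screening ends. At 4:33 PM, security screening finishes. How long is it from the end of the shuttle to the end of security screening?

Customs ends at 4:33 PM − 100 min = 2:53 PM.
Customs starts at 2:53 PM − 54 min = 1:59 PM.
The shuttle ends at 1:59 PM + 79 min = 3:18 PM.
From 3:18 PM to 4:33 PM is 1 hour 15 minutes.

1 hour 15 minutes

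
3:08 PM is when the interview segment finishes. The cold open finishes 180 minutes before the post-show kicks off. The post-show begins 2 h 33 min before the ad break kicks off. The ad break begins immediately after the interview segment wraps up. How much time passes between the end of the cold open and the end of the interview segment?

The ad break starts at 3:08 PM.
The post-show starts at 3:08 PM − 153 min = 12:35 PM.
The cold open ends at 12:35 PM − 180 min = 9:35 AM.
From 9:35 AM to 3:08 PM is 5 h 33 min.

5 h 33 min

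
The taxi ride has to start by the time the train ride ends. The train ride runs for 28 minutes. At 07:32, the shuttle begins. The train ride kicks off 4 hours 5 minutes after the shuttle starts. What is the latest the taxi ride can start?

The train ride starts at 07:32 + 245 min = 11:37.
The train ride ends at 11:37 + 28 min = 12:05.
The taxi ride is bounded by the train ride, so the latest it can start is 12:05.

12:05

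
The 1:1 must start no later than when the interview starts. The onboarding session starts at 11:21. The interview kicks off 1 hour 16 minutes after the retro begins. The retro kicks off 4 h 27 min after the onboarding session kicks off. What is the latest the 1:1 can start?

The retro starts at 11:21 + 267 min = 15:48.
The interview starts at 15:48 + 76 min = 17:04.
The 1:1 is bounded by the interview, so the latest it can start is 17:04.

17:04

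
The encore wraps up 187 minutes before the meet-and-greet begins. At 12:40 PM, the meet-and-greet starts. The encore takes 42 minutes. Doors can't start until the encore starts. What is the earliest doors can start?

8:51 AM

The encore ends at 12:40 PM − 187 min = 9:33 AM.
The encore starts at 9:33 AM − 42 min = 8:51 AM.
Doors is bounded by the encore, so the earliest it can start is 8:51 AM.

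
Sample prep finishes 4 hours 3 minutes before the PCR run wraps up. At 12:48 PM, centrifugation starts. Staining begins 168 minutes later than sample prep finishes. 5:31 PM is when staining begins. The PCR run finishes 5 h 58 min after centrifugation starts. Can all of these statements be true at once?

The PCR run ends at 12:48 PM + 358 min = 6:46 PM.
Sample prep ends at 6:46 PM − 243 min = 2:43 PM.
Staining starts at 2:43 PM + 168 min = 5:31 PM.
That matches the stated 5:31 PM, so the schedule is consistent.

Yes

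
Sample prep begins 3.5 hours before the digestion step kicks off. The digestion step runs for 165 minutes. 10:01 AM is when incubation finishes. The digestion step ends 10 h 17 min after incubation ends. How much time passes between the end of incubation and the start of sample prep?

The digestion step ends at 10:01 AM + 617 min = 8:18 PM.
The digestion step starts at 8:18 PM − 165 min = 5:33 PM.
Sample prep starts at 5:33 PM − 210 min = 2:03 PM.
From 10:01 AM to 2:03 PM is 242 minutes.

242 minutes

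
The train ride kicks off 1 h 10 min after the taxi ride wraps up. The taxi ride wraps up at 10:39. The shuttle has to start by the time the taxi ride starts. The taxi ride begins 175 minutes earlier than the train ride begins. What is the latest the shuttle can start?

08:54

The train ride starts at 10:39 + 70 min = 11:49.
The taxi ride starts at 11:49 − 175 min = 08:54.
The shuttle is bounded by the taxi ride, so the latest it can start is 08:54.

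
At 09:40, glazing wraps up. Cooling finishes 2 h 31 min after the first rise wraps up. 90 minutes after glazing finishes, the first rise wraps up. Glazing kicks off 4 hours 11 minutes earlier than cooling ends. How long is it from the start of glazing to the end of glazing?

The first rise ends at 09:40 + 90 min = 11:10.
Cooling ends at 11:10 + 151 min = 13:41.
Glazing starts at 13:41 − 251 min = 09:30.
From 09:30 to 09:40 is 10 minutes.

10 minutes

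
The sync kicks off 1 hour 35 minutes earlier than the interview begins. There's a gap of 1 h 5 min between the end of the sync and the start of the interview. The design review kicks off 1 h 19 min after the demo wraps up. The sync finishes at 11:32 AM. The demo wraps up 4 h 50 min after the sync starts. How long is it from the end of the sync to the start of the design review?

5 hours 39 minutes

The interview starts at 11:32 AM + 65 min = 12:37 PM.
The sync starts at 12:37 PM − 95 min = 11:02 AM.
The demo ends at 11:02 AM + 290 min = 3:52 PM.
The design review starts at 3:52 PM + 79 min = 5:11 PM.
From 11:32 AM to 5:11 PM is 5 hours 39 minutes.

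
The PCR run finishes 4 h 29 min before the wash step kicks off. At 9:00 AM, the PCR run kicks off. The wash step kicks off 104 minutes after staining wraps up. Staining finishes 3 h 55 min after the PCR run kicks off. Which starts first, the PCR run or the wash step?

the PCR run

Staining ends at 9:00 AM + 235 min = 12:55 PM.
The wash step starts at 12:55 PM + 104 min = 2:39 PM.
The PCR run starts at 9:00 AM and the wash step starts at 2:39 PM, so the PCR run is first.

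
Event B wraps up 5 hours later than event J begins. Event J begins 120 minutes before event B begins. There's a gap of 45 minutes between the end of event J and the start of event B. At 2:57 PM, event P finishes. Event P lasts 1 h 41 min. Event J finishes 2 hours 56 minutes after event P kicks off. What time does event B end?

7:57 PM

Event P starts at 2:57 PM − 101 min = 1:16 PM.
Event J ends at 1:16 PM + 176 min = 4:12 PM.
Event B starts at 4:12 PM + 45 min = 4:57 PM.
Event J starts at 4:57 PM − 120 min = 2:57 PM.
Event B ends at 2:57 PM + 300 min = 7:57 PM.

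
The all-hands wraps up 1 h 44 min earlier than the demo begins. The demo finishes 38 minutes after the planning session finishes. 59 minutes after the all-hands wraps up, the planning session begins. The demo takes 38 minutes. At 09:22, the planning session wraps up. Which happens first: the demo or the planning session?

The demo ends at 09:22 + 38 min = 10:00.
The demo starts at 10:00 − 38 min = 09:22.
The all-hands ends at 09:22 − 104 min = 07:38.
The planning session starts at 07:38 + 59 min = 08:37.
The demo starts at 09:22 and the planning session starts at 08:37, so the planning session is first.

the planning session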